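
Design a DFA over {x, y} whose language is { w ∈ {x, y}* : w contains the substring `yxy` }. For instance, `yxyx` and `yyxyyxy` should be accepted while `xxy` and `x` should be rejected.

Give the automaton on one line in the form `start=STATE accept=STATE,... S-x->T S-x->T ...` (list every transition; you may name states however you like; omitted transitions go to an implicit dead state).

Track how much of `yxy` has been matched so far: state s0 is no progress, s3 is the absorbing accept state reached once `yxy` has occurred. Intermediate states record partial matches; on a mismatch, fall back to the longest reusable overlap.
4 states suffice.
        x   y  
>  s0   s0  s1 
   s1   s2  s1 
   s2   s0  s3 
 * s3   s3  s3 
(> = start, * = accepting)

start=s0 accept=s3 s0-x->s0 s0-y->s1 s1-x->s2 s1-y->s1 s2-x->s0 s2-y->s3 s3-x->s3 s3-y->s3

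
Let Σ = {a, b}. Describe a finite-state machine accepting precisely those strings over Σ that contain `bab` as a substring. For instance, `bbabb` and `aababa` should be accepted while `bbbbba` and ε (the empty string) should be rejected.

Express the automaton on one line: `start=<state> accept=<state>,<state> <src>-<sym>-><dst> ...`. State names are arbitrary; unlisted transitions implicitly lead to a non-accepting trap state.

start=S0 accept=S3 S0-a->S0 S0-b->S1 S1-a->S2 S1-b->S1 S2-a->S0 S2-b->S3 S3-a->S3 S3-b->S3

States S0..S2 record the length of the longest prefix of `bab` that matches the current input suffix. Reaching S3 means `bab` has been seen, and we stay there forever. Accept from S3.
With 4 states:
        a   b  
>  S0   S0  S1 
   S1   S2  S1 
   S2   S0  S3 
 * S3   S3  S3 
(> = start, * = accepting)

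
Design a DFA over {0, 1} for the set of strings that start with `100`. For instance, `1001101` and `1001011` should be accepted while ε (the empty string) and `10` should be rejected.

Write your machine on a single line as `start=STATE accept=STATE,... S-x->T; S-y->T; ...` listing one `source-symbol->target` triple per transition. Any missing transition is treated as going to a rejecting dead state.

Walk along `100` while the input agrees: from q0 take `1` to q1, and so on. Any deviation drops to the rejecting sink q4. Once q3 is reached the prefix is confirmed and every continuation is accepted.
        0   1  
>  q0   q4  q1 
   q1   q2  q4 
   q2   q3  q4 
 * q3   q3  q3 
   q4   q4  q4 
(> = start, * = accepting)

start=q0; accept=q3; q0-0->q4; q0-1->q1; q1-0->q2; q1-1->q4; q2-0->q3; q2-1->q4; q3-0->q3; q3-1->q3; q4-0->q4; q4-1->q4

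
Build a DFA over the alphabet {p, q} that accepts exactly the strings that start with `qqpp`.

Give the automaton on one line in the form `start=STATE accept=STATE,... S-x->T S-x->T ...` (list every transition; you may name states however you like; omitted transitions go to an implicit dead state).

Walk along `qqpp` while the input agrees: from A take `q` to B, and so on. Any deviation drops to the rejecting sink F. Once E is reached the prefix is confirmed and every continuation is accepted.
With 6 states:
       p  q 
>  A   F  B 
   B   F  C 
   C   D  F 
   D   E  F 
 * E   E  E 
   F   F  F 
(> = start, * = accepting)

start=A accept=E A-p->F A-q->B B-p->F B-q->C C-p->D C-q->F D-p->E D-q->F E-p->E E-q->E F-p->F F-q->F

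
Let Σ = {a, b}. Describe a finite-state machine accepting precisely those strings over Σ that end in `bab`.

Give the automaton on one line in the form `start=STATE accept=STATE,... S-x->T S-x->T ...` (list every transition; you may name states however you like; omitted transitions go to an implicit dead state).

Remember how much of `bab` the current input suffix matches. State q0 means no match yet; q1 means the last symbol is `b`; q2 means the last 2 symbols are `ba`; q3 means the last 3 symbols are `bab`. Only q3 accepts. On a mismatch, fall back to the longest proper suffix that is still a prefix of `bab`.
        a   b  
>  q0   q0  q1 
   q1   q2  q1 
   q2   q0  q3 
 * q3   q2  q1 
(> = start, * = accepting)

start=q0 accept=q3 q0-a->q0 q0-b->q1 q1-a->q2 q1-b->q1 q2-a->q0 q2-b->q3 q3-a->q2 q3-b->q1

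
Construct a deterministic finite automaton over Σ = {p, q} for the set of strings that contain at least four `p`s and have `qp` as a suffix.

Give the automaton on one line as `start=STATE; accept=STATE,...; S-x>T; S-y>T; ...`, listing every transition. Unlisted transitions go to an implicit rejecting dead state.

start=S0; accept=S5; S0-p>S1; S0-q>S0; S1-p>S2; S1-q>S1; S2-p>S3; S2-q>S2; S3-p>S3; S3-q>S4; S4-p>S5; S4-q>S4; S5-p>S3; S5-q>S4

Run two small machines in parallel and take their product. The first has 6 states tracking the count of `p`s, saturating at 5; the second has 3 states tracking how much of the suffix `qp` has currently been matched. A product state is a pair (one from each), accepting exactly when both do. Equivalent product states are then merged.
        p   q  
>  S0   S1  S0 
   S1   S2  S1 
   S2   S3  S2 
   S3   S3  S4 
   S4   S5  S4 
 * S5   S3  S4 
(> = start, * = accepting)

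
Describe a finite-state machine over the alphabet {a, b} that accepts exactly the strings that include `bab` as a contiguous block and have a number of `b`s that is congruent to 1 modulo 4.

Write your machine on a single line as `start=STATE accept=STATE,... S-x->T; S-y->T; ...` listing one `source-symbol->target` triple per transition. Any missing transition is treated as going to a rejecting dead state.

start=q0; accept=q15; q0-a->q0; q0-b->q1; q1-a->q2; q1-b->q3; q2-a->q4; q2-b->q5; q3-a->q6; q3-b->q7; q4-a->q4; q4-b->q3; q5-a->q5; q5-b->q8; q6-a->q9; q6-b->q8; q7-a->q10; q7-b->q11; q8-a->q8; q8-b->q12; q9-a->q9; q9-b->q7; q10-a->q13; q10-b->q12; q11-a->q14; q11-b->q1; q12-a->q12; q12-b->q15; q13-a->q13; q13-b->q11; q14-a->q0; q14-b->q15; q15-a->q15; q15-b->q5

Build one automaton per condition and run them in lockstep. The first has 4 states tracking whether and how much of `bab` has been seen; the second has 4 states tracking the count of `b`s modulo 4. A product state is a pair (one from each), accepting exactly when both do.
With 16 states:
          a    b  
>  q0     q0   q1 
   q1     q2   q3 
   q2     q4   q5 
   q3     q6   q7 
   q4     q4   q3 
   q5     q5   q8 
   q6     q9   q8 
   q7    q10  q11 
   q8     q8  q12 
   q9     q9   q7 
   q10   q13  q12 
   q11   q14   q1 
   q12   q12  q15 
   q13   q13  q11 
   q14    q0  q15 
 * q15   q15   q5 
(> = start, * = accepting)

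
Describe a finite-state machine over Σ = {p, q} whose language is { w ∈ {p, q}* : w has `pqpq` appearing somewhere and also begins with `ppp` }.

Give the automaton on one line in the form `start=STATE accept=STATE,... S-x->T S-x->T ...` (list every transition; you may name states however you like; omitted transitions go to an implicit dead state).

Handle the two conditions separately and then intersect. One (5 states) tracks whether and how much of `pqpq` has been seen; the other (5 states) tracks whether the input so far still matches the prefix `ppp`. Each combined state is a pair, one component from each; accept when both components accept. Equivalent product states are then merged.
A 9-state machine:
       p  q 
>  A   B  C 
   B   D  C 
   C   C  C 
   D   E  C 
   E   E  F 
   F   G  H 
   G   E  I 
   H   E  H 
 * I   I  I 
(> = start, * = accepting)

start=A accept=I A-p->B A-q->C B-p->D B-q->C C-p->C C-q->C D-p->E D-q->C E-p->E E-q->F F-p->G F-q->H G-p->E G-q->I H-p->E H-q->H I-p->I I-q->I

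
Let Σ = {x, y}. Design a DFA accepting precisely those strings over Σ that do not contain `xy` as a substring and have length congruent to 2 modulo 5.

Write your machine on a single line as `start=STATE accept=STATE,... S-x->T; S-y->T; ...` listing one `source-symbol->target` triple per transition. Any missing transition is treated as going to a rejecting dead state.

Handle the two conditions separately and then intersect. The first has 3 states tracking partial matches of the forbidden pattern `xy`; the second has 5 states tracking the input length modulo 5. A product state is a pair (one from each), accepting exactly when both do.
15 states suffice.
          x    y  
>  s0     s1   s2 
   s1     s3   s4 
   s2     s3   s5 
 * s3     s6   s7 
   s4     s7   s7 
 * s5     s6   s8 
   s6     s9  s10 
   s7    s10  s10 
   s8     s9  s11 
   s9    s12  s13 
   s10   s13  s13 
   s11   s12   s0 
   s12    s1  s14 
   s13   s14  s14 
   s14    s4   s4 
(> = start, * = accepting)

start=s0; accept=s3,s5; s0-x->s1; s0-y->s2; s1-x->s3; s1-y->s4; s2-x->s3; s2-y->s5; s3-x->s6; s3-y->s7; s4-x->s7; s4-y->s7; s5-x->s6; s5-y->s8; s6-x->s9; s6-y->s10; s7-x->s10; s7-y->s10; s8-x->s9; s8-y->s11; s9-x->s12; s9-y->s13; s10-x->s13; s10-y->s13; s11-x->s12; s11-y->s0; s12-x->s1; s12-y->s14; s13-x->s14; s13-y->s14; s14-x->s4; s14-y->s4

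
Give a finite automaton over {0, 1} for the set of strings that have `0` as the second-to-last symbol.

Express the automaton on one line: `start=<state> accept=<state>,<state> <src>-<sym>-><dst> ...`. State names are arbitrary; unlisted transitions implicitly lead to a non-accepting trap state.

start=S0 accept=S3,S4 S0-0->S1 S0-1->S2 S1-0->S3 S1-1->S4 S2-0->S5 S2-1->S6 S3-0->S3 S3-1->S4 S4-0->S5 S4-1->S6 S5-0->S3 S5-1->S4 S6-0->S5 S6-1->S6

Because acceptance depends on a position counted from the end, the machine has to buffer the most recent 2 symbols. Make each state the string of the last up-to-2 symbols read; on input `x` shift the window left and append `x`. Accept when the buffered window has length 2 and begins with `0`.
With 7 states:
        0   1  
>  S0   S1  S2 
   S1   S3  S4 
   S2   S5  S6 
 * S3   S3  S4 
 * S4   S5  S6 
   S5   S3  S4 
   S6   S5  S6 
(> = start, * = accepting)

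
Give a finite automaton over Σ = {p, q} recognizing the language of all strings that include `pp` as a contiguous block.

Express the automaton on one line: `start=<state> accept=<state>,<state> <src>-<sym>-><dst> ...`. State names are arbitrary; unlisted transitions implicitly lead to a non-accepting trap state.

start=A accept=C A-p->B A-q->A B-p->C B-q->A C-p->C C-q->C

States A..B record the length of the longest prefix of `pp` that matches the current input suffix. Reaching C means `pp` has been seen, and we stay there forever. Accept from C.
3 states suffice.
       p  q 
>  A   B  A 
   B   C  A 
 * C   C  C 
(> = start, * = accepting)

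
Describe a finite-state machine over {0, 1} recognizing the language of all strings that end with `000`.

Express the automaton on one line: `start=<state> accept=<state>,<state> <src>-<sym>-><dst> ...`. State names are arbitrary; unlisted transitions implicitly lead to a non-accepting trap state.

Let each state record the length of the longest suffix of the input read so far that is also a prefix of `000`. q1 means the last symbol is `0`; q2 means the last 2 symbols are `00`; q3 means the last 3 symbols are `000`. Accept only at q3, where the string currently ends in `000`.
        0   1  
>  q0   q1  q0 
   q1   q2  q0 
   q2   q3  q0 
 * q3   q3  q0 
(> = start, * = accepting)

start=q0 accept=q3 q0-0->q1 q0-1->q0 q1-0->q2 q1-1->q0 q2-0->q3 q2-1->q0 q3-0->q3 q3-1->q0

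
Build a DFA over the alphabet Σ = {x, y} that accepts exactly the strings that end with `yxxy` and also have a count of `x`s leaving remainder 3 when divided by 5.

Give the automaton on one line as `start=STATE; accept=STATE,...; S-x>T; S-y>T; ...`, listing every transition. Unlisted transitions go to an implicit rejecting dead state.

Run two small machines in parallel and take their product. The first has 5 states tracking how much of the suffix `yxxy` has currently been matched; the second has 5 states tracking the count of `x`s modulo 5. A product state is a pair (one from each), accepting exactly when both do. Minimizing collapses redundant product states.
       x  y 
>  A   B  A 
   B   C  D 
   C   E  C 
   D   F  D 
   E   G  E 
   F   H  C 
   G   A  G 
   H   G  I 
 * I   G  E 
(> = start, * = accepting)

start=A; accept=I; A-x>B; A-y>A; B-x>C; B-y>D; C-x>E; C-y>C; D-x>F; D-y>D; E-x>G; E-y>E; F-x>H; F-y>C; G-x>A; G-y>G; H-x>G; H-y>I; I-x>G; I-y>E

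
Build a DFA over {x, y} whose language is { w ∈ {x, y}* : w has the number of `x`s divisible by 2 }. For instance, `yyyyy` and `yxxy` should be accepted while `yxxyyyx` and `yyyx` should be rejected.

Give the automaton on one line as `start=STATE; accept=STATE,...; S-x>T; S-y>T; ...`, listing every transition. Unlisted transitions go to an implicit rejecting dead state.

start=A; accept=A; A-x>B; A-y>A; B-x>A; B-y>B

The only thing that matters is how many `x`s have appeared, reduced mod 2. Use one state per residue: A for 0, …, B for 1. Reading `x` moves to the next residue; anything else stays put. A is accepting.
With 2 states:
       x  y 
>* A   B  A 
   B   A  B 
(> = start, * = accepting)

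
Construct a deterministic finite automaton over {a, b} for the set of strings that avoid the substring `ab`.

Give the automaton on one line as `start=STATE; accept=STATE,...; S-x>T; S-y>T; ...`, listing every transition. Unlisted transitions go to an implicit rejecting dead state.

Track partial matches of the forbidden pattern `ab`. State s2 is a dead state reached once `ab` has occurred; every other state accepts. s0 means no part of `ab` is currently matched.
A 3-state machine:
        a   b  
>* s0   s1  s0 
 * s1   s1  s2 
   s2   s2  s2 
(> = start, * = accepting)

start=s0; accept=s0,s1; s0-a>s1; s0-b>s0; s1-a>s1; s1-b>s2; s2-a>s2; s2-b>s2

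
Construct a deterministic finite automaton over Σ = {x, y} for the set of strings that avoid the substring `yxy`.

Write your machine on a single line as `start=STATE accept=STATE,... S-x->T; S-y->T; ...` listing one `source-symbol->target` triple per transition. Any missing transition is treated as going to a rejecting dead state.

Track partial matches of the forbidden pattern `yxy`. State D is a dead state reached once `yxy` has occurred; every other state accepts. A means no part of `yxy` is currently matched.
A 4-state machine:
       x  y 
>* A   A  B 
 * B   C  B 
 * C   A  D 
   D   D  D 
(> = start, * = accepting)

start=A; accept=A,B,C; A-x->A; A-y->B; B-x->C; B-y->B; C-x->A; C-y->D; D-x->D; D-y->D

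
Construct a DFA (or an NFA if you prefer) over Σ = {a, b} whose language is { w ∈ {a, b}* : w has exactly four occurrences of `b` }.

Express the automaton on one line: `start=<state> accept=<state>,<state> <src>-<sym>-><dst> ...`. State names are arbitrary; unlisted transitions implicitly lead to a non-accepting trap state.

Only the number of `b`s matters, and only up to 5. Make a chain q0 → q1 → q2 → q3 → q4 → q5 advanced by each `b` (with q5 absorbing); every other symbol self-loops. The accepting set is {q4}.
        a   b  
>  q0   q0  q1 
   q1   q1  q2 
   q2   q2  q3 
   q3   q3  q4 
 * q4   q4  q5 
   q5   q5  q5 
(> = start, * = accepting)

start=q0 accept=q4 q0-a->q0 q0-b->q1 q1-a->q1 q1-b->q2 q2-a->q2 q2-b->q3 q3-a->q3 q3-b->q4 q4-a->q4 q4-b->q5 q5-a->q5 q5-b->q5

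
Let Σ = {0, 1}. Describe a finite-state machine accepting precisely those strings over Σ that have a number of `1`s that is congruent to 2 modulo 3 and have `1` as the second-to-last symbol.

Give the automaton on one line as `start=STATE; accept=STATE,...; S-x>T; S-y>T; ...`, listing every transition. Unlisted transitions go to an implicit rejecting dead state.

start=q0; accept=q6,q9; q0-0>q1; q0-1>q2; q1-0>q3; q1-1>q4; q2-0>q5; q2-1>q6; q3-0>q3; q3-1>q4; q4-0>q5; q4-1>q6; q5-0>q7; q5-1>q8; q6-0>q9; q6-1>q10; q7-0>q7; q7-1>q8; q8-0>q9; q8-1>q10; q9-0>q11; q9-1>q12; q10-0>q13; q10-1>q14; q11-0>q11; q11-1>q12; q12-0>q13; q12-1>q14; q13-0>q3; q13-1>q4; q14-0>q5; q14-1>q6

Handle the two conditions separately and then intersect. The first has 3 states tracking the count of `1`s modulo 3; the second has 7 states tracking the last 2 symbols read. A product state is a pair (one from each), accepting exactly when both do.
With 15 states:
          0    1  
>  q0     q1   q2 
   q1     q3   q4 
   q2     q5   q6 
   q3     q3   q4 
   q4     q5   q6 
   q5     q7   q8 
 * q6     q9  q10 
   q7     q7   q8 
   q8     q9  q10 
 * q9    q11  q12 
   q10   q13  q14 
   q11   q11  q12 
   q12   q13  q14 
   q13    q3   q4 
   q14    q5   q6 
(> = start, * = accepting)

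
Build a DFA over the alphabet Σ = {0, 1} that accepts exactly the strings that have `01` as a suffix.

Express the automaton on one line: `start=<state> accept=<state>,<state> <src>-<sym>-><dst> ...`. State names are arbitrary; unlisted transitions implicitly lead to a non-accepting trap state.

Remember how much of `01` the current input suffix matches. State q0 means no match yet; q1 means the last symbol is `0`; q2 means the last 2 symbols are `01`. Only q2 accepts. On a mismatch, fall back to the longest proper suffix that is still a prefix of `01`.
3 states suffice.
        0   1  
>  q0   q1  q0 
   q1   q1  q2 
 * q2   q1  q0 
(> = start, * = accepting)

start=q0 accept=q2 q0-0->q1 q0-1->q0 q1-0->q1 q1-1->q2 q2-0->q1 q2-1->q0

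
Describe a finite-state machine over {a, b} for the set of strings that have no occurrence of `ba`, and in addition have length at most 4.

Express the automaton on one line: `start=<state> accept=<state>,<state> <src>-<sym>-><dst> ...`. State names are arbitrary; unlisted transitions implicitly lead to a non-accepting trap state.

start=S0 accept=S0,S1,S2,S3,S4,S6,S7,S9,S10 S0-a->S1 S0-b->S2 S1-a->S3 S1-b->S4 S2-a->S5 S2-b->S4 S3-a->S6 S3-b->S7 S4-a->S8 S4-b->S7 S5-a->S8 S5-b->S8 S6-a->S9 S6-b->S10 S7-a->S11 S7-b->S10 S8-a->S11 S8-b->S11 S9-a->S12 S9-b->S13 S10-a->S14 S10-b->S13 S11-a->S14 S11-b->S14 S12-a->S12 S12-b->S13 S13-a->S14 S13-b->S13 S14-a->S14 S14-b->S14

Run two small machines in parallel and take their product. One (3 states) tracks partial matches of the forbidden pattern `ba`; the other (6 states) tracks the input length, saturating at 5. Each combined state is a pair, one component from each; accept when both components accept.
A 15-state machine:
          a    b  
>* S0     S1   S2 
 * S1     S3   S4 
 * S2     S5   S4 
 * S3     S6   S7 
 * S4     S8   S7 
   S5     S8   S8 
 * S6     S9  S10 
 * S7    S11  S10 
   S8    S11  S11 
 * S9    S12  S13 
 * S10   S14  S13 
   S11   S14  S14 
   S12   S12  S13 
   S13   S14  S13 
   S14   S14  S14 
(> = start, * = accepting)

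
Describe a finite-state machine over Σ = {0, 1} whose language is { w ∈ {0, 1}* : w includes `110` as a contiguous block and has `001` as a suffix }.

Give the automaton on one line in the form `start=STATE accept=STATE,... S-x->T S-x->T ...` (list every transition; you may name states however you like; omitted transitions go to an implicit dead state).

Handle the two conditions separately and then intersect. One (4 states) tracks whether and how much of `110` has been seen; the other (4 states) tracks how much of the suffix `001` has currently been matched. Each combined state is a pair, one component from each; accept when both components accept. Equivalent product states are then merged.
        0   1  
>  s0   s0  s1 
   s1   s0  s2 
   s2   s3  s2 
   s3   s4  s2 
   s4   s4  s5 
 * s5   s3  s2 
(> = start, * = accepting)

start=s0 accept=s5 s0-0->s0 s0-1->s1 s1-0->s0 s1-1->s2 s2-0->s3 s2-1->s2 s3-0->s4 s3-1->s2 s4-0->s4 s4-1->s5 s5-0->s3 s5-1->s2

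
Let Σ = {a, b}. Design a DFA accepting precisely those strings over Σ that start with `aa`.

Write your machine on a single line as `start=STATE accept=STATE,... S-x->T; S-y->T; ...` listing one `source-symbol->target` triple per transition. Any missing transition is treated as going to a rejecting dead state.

start=s0; accept=s2; s0-a->s1; s0-b->s3; s1-a->s2; s1-b->s3; s2-a->s2; s2-b->s2; s3-a->s3; s3-b->s3

Check the first 2 symbols one by one: s0 through s1 record how many have matched `aa` so far; any wrong symbol goes to the dead state s3. After all 2 match we enter the accepting sink s2.
With 4 states:
        a   b  
>  s0   s1  s3 
   s1   s2  s3 
 * s2   s2  s2 
   s3   s3  s3 
(> = start, * = accepting)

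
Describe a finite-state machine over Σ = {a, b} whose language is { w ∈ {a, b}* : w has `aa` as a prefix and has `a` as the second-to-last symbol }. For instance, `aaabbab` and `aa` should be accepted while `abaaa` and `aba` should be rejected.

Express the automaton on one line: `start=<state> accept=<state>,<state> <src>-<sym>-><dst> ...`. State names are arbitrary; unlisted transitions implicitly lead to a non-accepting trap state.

Build one automaton per condition and run them in lockstep. The first has 4 states tracking whether the input so far still matches the prefix `aa`; the second has 7 states tracking the last 2 symbols read. A product state is a pair (one from each), accepting exactly when both do. Minimizing collapses redundant product states.
A 7-state machine:
        a   b  
>  s0   s1  s2 
   s1   s3  s2 
   s2   s2  s2 
 * s3   s3  s4 
 * s4   s5  s6 
   s5   s3  s4 
   s6   s5  s6 
(> = start, * = accepting)

start=s0 accept=s3,s4 s0-a->s1 s0-b->s2 s1-a->s3 s1-b->s2 s2-a->s2 s2-b->s2 s3-a->s3 s3-b->s4 s4-a->s5 s4-b->s6 s5-a->s3 s5-b->s4 s6-a->s5 s6-b->s6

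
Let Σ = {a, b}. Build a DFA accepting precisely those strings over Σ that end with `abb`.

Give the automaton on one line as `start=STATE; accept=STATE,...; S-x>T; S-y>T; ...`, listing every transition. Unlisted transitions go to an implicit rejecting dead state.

Remember how much of `abb` the current input suffix matches. State S0 means no match yet; S1 means the last symbol is `a`; S2 means the last 2 symbols are `ab`; S3 means the last 3 symbols are `abb`. Only S3 accepts. On a mismatch, fall back to the longest proper suffix that is still a prefix of `abb`.
        a   b  
>  S0   S1  S0 
   S1   S1  S2 
   S2   S1  S3 
 * S3   S1  S0 
(> = start, * = accepting)

start=S0; accept=S3; S0-a>S1; S0-b>S0; S1-a>S1; S1-b>S2; S2-a>S1; S2-b>S3; S3-a>S1; S3-b>S0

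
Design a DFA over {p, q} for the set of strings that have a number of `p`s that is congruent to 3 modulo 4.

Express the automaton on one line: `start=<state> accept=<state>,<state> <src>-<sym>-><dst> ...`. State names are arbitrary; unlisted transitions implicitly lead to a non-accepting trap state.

Keep the running count of `p`s modulo 4: each `p` advances along the cycle s0 → s1 → s2 → s3 → s0 while other symbols loop. Accept at s3.
4 states suffice.
        p   q  
>  s0   s1  s0 
   s1   s2  s1 
   s2   s3  s2 
 * s3   s0  s3 
(> = start, * = accepting)

start=s0 accept=s3 s0-p->s1 s0-q->s0 s1-p->s2 s1-q->s1 s2-p->s3 s2-q->s2 s3-p->s0 s3-q->s3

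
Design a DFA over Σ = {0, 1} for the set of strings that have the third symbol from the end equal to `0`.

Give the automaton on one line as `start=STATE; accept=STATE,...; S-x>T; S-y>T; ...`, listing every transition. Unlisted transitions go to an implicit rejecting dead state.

start=s0; accept=s7,s8,s9,s10; s0-0>s1; s0-1>s2; s1-0>s3; s1-1>s4; s2-0>s5; s2-1>s6; s3-0>s7; s3-1>s8; s4-0>s9; s4-1>s10; s5-0>s11; s5-1>s12; s6-0>s13; s6-1>s14; s7-0>s7; s7-1>s8; s8-0>s9; s8-1>s10; s9-0>s11; s9-1>s12; s10-0>s13; s10-1>s14; s11-0>s7; s11-1>s8; s12-0>s9; s12-1>s10; s13-0>s11; s13-1>s12; s14-0>s13; s14-1>s14

Because acceptance depends on a position counted from the end, the machine has to buffer the most recent 3 symbols. Make each state the string of the last up-to-3 symbols read; on input `x` shift the window left and append `x`. Accept when the buffered window has length 3 and begins with `0`.
15 states suffice.
          0    1  
>  s0     s1   s2 
   s1     s3   s4 
   s2     s5   s6 
   s3     s7   s8 
   s4     s9  s10 
   s5    s11  s12 
   s6    s13  s14 
 * s7     s7   s8 
 * s8     s9  s10 
 * s9    s11  s12 
 * s10   s13  s14 
   s11    s7   s8 
   s12    s9  s10 
   s13   s11  s12 
   s14   s13  s14 
(> = start, * = accepting)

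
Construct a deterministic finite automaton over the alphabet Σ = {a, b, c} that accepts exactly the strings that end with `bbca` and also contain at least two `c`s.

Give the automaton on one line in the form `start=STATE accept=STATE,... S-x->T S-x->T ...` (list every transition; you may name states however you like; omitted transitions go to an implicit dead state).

start=q0 accept=q5 q0-a->q0 q0-b->q0 q0-c->q1 q1-a->q1 q1-b->q2 q1-c->q1 q2-a->q1 q2-b->q3 q2-c->q1 q3-a->q1 q3-b->q3 q3-c->q4 q4-a->q5 q4-b->q2 q4-c->q1 q5-a->q1 q5-b->q2 q5-c->q1

Handle the two conditions separately and then intersect. One (5 states) tracks how much of the suffix `bbca` has currently been matched; the other (4 states) tracks the count of `c`s, saturating at 3. Each combined state is a pair, one component from each; accept when both components accept. After merging equivalent states the machine shrinks.
        a   b   c  
>  q0   q0  q0  q1 
   q1   q1  q2  q1 
   q2   q1  q3  q1 
   q3   q1  q3  q4 
   q4   q5  q2  q1 
 * q5   q1  q2  q1 
(> = start, * = accepting)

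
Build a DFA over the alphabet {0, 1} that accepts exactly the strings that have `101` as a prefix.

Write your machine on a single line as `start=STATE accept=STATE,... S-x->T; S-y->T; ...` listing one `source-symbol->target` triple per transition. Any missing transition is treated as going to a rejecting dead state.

Walk along `101` while the input agrees: from q0 take `1` to q1, and so on. Any deviation drops to the rejecting sink q4. Once q3 is reached the prefix is confirmed and every continuation is accepted.
5 states suffice.
        0   1  
>  q0   q4  q1 
   q1   q2  q4 
   q2   q4  q3 
 * q3   q3  q3 
   q4   q4  q4 
(> = start, * = accepting)

start=q0; accept=q3; q0-0->q4; q0-1->q1; q1-0->q2; q1-1->q4; q2-0->q4; q2-1->q3; q3-0->q3; q3-1->q3; q4-0->q4; q4-1->q4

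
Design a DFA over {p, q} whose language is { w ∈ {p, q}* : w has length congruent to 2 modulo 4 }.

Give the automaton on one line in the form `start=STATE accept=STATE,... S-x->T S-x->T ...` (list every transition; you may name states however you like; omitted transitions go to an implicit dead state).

start=s0 accept=s2 s0-p->s1 s0-q->s1 s1-p->s2 s1-q->s2 s2-p->s3 s2-q->s3 s3-p->s0 s3-q->s0

Count input length modulo 4: every symbol advances one step around the cycle s0 → s1 → s2 → s3 → s0. Accept at s2.
A 4-state machine:
        p   q  
>  s0   s1  s1 
   s1   s2  s2 
 * s2   s3  s3 
   s3   s0  s0 
(> = start, * = accepting)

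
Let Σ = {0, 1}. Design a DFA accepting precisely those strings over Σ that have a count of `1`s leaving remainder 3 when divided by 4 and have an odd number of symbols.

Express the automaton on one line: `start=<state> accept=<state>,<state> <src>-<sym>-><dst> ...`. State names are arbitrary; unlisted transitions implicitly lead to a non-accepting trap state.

start=q0 accept=q6 q0-0->q1 q0-1->q2 q1-0->q0 q1-1->q3 q2-0->q3 q2-1->q4 q3-0->q2 q3-1->q5 q4-0->q5 q4-1->q6 q5-0->q4 q5-1->q7 q6-0->q7 q6-1->q0 q7-0->q6 q7-1->q1

Handle the two conditions separately and then intersect. The first has 4 states tracking the count of `1`s modulo 4; the second has 2 states tracking the input length modulo 2. A product state is a pair (one from each), accepting exactly when both do.
An 8-state machine:
        0   1  
>  q0   q1  q2 
   q1   q0  q3 
   q2   q3  q4 
   q3   q2  q5 
   q4   q5  q6 
   q5   q4  q7 
 * q6   q7  q0 
   q7   q6  q1 
(> = start, * = accepting)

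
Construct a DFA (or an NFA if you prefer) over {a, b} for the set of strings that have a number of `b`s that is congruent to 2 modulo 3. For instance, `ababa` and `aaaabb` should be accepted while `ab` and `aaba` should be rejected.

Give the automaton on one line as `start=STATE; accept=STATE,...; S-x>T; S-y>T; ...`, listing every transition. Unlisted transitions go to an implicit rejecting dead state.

Keep the running count of `b`s modulo 3: each `b` advances along the cycle q0 → q1 → q2 → q0 while other symbols loop. Accept at q2.
        a   b  
>  q0   q0  q1 
   q1   q1  q2 
 * q2   q2  q0 
(> = start, * = accepting)

start=q0; accept=q2; q0-a>q0; q0-b>q1; q1-a>q1; q1-b>q2; q2-a>q2; q2-b>q0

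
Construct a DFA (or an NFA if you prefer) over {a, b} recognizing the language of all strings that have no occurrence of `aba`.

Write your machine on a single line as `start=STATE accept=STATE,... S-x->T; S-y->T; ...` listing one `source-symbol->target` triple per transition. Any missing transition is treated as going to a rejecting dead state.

This is the complement of 'contains `aba`'. Use the same substring-matching states — s0 through s3 holding how much of `aba` has just been matched — but flip the accepting set: everything except the trap s3 accepts.
A 4-state machine:
        a   b  
>* s0   s1  s0 
 * s1   s1  s2 
 * s2   s3  s0 
   s3   s3  s3 
(> = start, * = accepting)

start=s0; accept=s0,s1,s2; s0-a->s1; s0-b->s0; s1-a->s1; s1-b->s2; s2-a->s3; s2-b->s0; s3-a->s3; s3-b->s3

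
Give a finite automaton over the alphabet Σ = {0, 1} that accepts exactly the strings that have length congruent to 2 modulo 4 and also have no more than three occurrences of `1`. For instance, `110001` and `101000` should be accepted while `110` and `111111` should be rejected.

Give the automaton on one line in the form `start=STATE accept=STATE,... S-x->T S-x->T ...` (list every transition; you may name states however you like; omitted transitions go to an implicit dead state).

start=q0 accept=q3,q4,q5,q17 q0-0->q1 q0-1->q2 q1-0->q3 q1-1->q4 q2-0->q4 q2-1->q5 q3-0->q6 q3-1->q7 q4-0->q7 q4-1->q8 q5-0->q8 q5-1->q9 q6-0->q0 q6-1->q10 q7-0->q10 q7-1->q11 q8-0->q11 q8-1->q12 q9-0->q12 q9-1->q13 q10-0->q2 q10-1->q14 q11-0->q14 q11-1->q15 q12-0->q15 q12-1->q16 q13-0->q16 q13-1->q16 q14-0->q5 q14-1->q17 q15-0->q17 q15-1->q18 q16-0->q18 q16-1->q18 q17-0->q9 q17-1->q19 q18-0->q19 q18-1->q19 q19-0->q13 q19-1->q13

Build one automaton per condition and run them in lockstep. The first has 4 states tracking the input length modulo 4; the second has 5 states tracking the count of `1`s, saturating at 4. A product state is a pair (one from each), accepting exactly when both do.
          0    1  
>  q0     q1   q2 
   q1     q3   q4 
   q2     q4   q5 
 * q3     q6   q7 
 * q4     q7   q8 
 * q5     q8   q9 
   q6     q0  q10 
   q7    q10  q11 
   q8    q11  q12 
   q9    q12  q13 
   q10    q2  q14 
   q11   q14  q15 
   q12   q15  q16 
   q13   q16  q16 
   q14    q5  q17 
   q15   q17  q18 
   q16   q18  q18 
 * q17    q9  q19 
   q18   q19  q19 
   q19   q13  q13 
(> = start, * = accepting)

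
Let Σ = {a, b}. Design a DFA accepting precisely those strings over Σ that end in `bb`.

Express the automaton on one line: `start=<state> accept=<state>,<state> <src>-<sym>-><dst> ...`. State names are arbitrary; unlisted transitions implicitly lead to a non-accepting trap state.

Remember how much of `bb` the current input suffix matches. State q0 means no match yet; q1 means the last symbol is `b`; q2 means the last 2 symbols are `bb`. Only q2 accepts. On a mismatch, fall back to the longest proper suffix that is still a prefix of `bb`.
A 3-state machine:
        a   b  
>  q0   q0  q1 
   q1   q0  q2 
 * q2   q0  q2 
(> = start, * = accepting)

start=q0 accept=q2 q0-a->q0 q0-b->q1 q1-a->q0 q1-b->q2 q2-a->q0 q2-b->q2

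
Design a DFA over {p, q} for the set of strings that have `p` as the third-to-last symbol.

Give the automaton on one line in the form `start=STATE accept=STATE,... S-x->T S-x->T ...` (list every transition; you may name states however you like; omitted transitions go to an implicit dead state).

A DFA must remember the last 3 symbols (since which symbol is third-to-last isn't known until the input ends). Use one state per possible window of the last ≤3 symbols; accept from those whose window starts with `p`.
With 15 states:
          p    q  
>  S0     S1   S2 
   S1     S3   S4 
   S2     S5   S6 
   S3     S7   S8 
   S4     S9  S10 
   S5    S11  S12 
   S6    S13  S14 
 * S7     S7   S8 
 * S8     S9  S10 
 * S9    S11  S12 
 * S10   S13  S14 
   S11    S7   S8 
   S12    S9  S10 
   S13   S11  S12 
   S14   S13  S14 
(> = start, * = accepting)

start=S0 accept=S7,S8,S9,S10 S0-p->S1 S0-q->S2 S1-p->S3 S1-q->S4 S2-p->S5 S2-q->S6 S3-p->S7 S3-q->S8 S4-p->S9 S4-q->S10 S5-p->S11 S5-q->S12 S6-p->S13 S6-q->S14 S7-p->S7 S7-q->S8 S8-p->S9 S8-q->S10 S9-p->S11 S9-q->S12 S10-p->S13 S10-q->S14 S11-p->S7 S11-q->S8 S12-p->S9 S12-q->S10 S13-p->S11 S13-q->S12 S14-p->S13 S14-q->S14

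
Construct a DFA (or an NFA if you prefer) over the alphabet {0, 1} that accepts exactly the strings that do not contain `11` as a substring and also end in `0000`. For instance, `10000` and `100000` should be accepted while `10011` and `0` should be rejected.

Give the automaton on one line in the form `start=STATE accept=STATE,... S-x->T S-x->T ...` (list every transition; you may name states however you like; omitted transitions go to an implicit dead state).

start=s0 accept=s7 s0-0->s1 s0-1->s2 s1-0->s3 s1-1->s2 s2-0->s1 s2-1->s4 s3-0->s5 s3-1->s2 s4-0->s6 s4-1->s4 s5-0->s7 s5-1->s2 s6-0->s8 s6-1->s4 s7-0->s7 s7-1->s2 s8-0->s9 s8-1->s4 s9-0->s10 s9-1->s4 s10-0->s10 s10-1->s4

Build one automaton per condition and run them in lockstep. One (3 states) tracks partial matches of the forbidden pattern `11`; the other (5 states) tracks how much of the suffix `0000` has currently been matched. Each combined state is a pair, one component from each; accept when both components accept.
11 states suffice.
          0    1  
>  s0     s1   s2 
   s1     s3   s2 
   s2     s1   s4 
   s3     s5   s2 
   s4     s6   s4 
   s5     s7   s2 
   s6     s8   s4 
 * s7     s7   s2 
   s8     s9   s4 
   s9    s10   s4 
   s10   s10   s4 
(> = start, * = accepting)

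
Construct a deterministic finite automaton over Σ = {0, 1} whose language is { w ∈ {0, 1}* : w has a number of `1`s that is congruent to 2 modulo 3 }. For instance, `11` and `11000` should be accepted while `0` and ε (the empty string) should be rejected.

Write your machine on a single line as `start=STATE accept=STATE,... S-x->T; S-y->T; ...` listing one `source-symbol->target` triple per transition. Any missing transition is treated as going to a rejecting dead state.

start=q0; accept=q2; q0-0->q0; q0-1->q1; q1-0->q1; q1-1->q2; q2-0->q2; q2-1->q0

The only thing that matters is how many `1`s have appeared, reduced mod 3. Use one state per residue: q0 for 0, …, q2 for 2. Reading `1` moves to the next residue; anything else stays put. q2 is accepting.
3 states suffice.
        0   1  
>  q0   q0  q1 
   q1   q1  q2 
 * q2   q2  q0 
(> = start, * = accepting)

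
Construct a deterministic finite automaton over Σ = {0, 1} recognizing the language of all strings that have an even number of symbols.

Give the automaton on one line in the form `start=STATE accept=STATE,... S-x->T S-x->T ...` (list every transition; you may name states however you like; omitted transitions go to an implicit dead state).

Only the length mod 2 matters, so use a 2-cycle: from any state, every input symbol moves to the next state, wrapping S1 back to S0. Mark S0 accepting.
        0   1  
>* S0   S1  S1 
   S1   S0  S0 
(> = start, * = accepting)

start=S0 accept=S0 S0-0->S1 S0-1->S1 S1-0->S0 S1-1->S0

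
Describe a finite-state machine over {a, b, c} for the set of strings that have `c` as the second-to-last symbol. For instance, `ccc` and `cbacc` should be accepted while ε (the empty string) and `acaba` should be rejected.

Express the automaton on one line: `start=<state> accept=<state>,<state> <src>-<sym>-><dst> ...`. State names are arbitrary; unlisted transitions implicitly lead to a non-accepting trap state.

Because acceptance depends on a position counted from the end, the machine has to buffer the most recent 2 symbols. Make each state the string of the last up-to-2 symbols read; on input `x` shift the window left and append `x`. Accept when the buffered window has length 2 and begins with `c`.
A 13-state machine:
          a    b    c  
>  s0     s1   s2   s3 
   s1     s4   s5   s6 
   s2     s7   s8   s9 
   s3    s10  s11  s12 
   s4     s4   s5   s6 
   s5     s7   s8   s9 
   s6    s10  s11  s12 
   s7     s4   s5   s6 
   s8     s7   s8   s9 
   s9    s10  s11  s12 
 * s10    s4   s5   s6 
 * s11    s7   s8   s9 
 * s12   s10  s11  s12 
(> = start, * = accepting)

start=s0 accept=s10,s11,s12 s0-a->s1 s0-b->s2 s0-c->s3 s1-a->s4 s1-b->s5 s1-c->s6 s2-a->s7 s2-b->s8 s2-c->s9 s3-a->s10 s3-b->s11 s3-c->s12 s4-a->s4 s4-b->s5 s4-c->s6 s5-a->s7 s5-b->s8 s5-c->s9 s6-a->s10 s6-b->s11 s6-c->s12 s7-a->s4 s7-b->s5 s7-c->s6 s8-a->s7 s8-b->s8 s8-c->s9 s9-a->s10 s9-b->s11 s9-c->s12 s10-a->s4 s10-b->s5 s10-c->s6 s11-a->s7 s11-b->s8 s11-c->s9 s12-a->s10 s12-b->s11 s12-c->s12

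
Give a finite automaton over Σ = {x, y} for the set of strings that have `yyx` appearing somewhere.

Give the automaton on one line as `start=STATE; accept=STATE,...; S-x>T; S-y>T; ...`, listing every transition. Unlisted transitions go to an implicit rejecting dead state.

Track how much of `yyx` has been matched so far: state A is no progress, D is the absorbing accept state reached once `yyx` has occurred. Intermediate states record partial matches; on a mismatch, fall back to the longest reusable overlap.
A 4-state machine:
       x  y 
>  A   A  B 
   B   A  C 
   C   D  C 
 * D   D  D 
(> = start, * = accepting)

start=A; accept=D; A-x>A; A-y>B; B-x>A; B-y>C; C-x>D; C-y>C; D-x>D; D-y>D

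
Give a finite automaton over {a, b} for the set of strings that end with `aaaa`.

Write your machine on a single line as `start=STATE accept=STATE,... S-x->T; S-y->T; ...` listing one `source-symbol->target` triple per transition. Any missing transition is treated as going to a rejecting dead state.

start=q0; accept=q4; q0-a->q1; q0-b->q0; q1-a->q2; q1-b->q0; q2-a->q3; q2-b->q0; q3-a->q4; q3-b->q0; q4-a->q4; q4-b->q0

Remember how much of `aaaa` the current input suffix matches. State q0 means no match yet; q1 means the last symbol is `a`; q2 means the last 2 symbols are `aa`; q3 means the last 3 symbols are `aaa`; q4 means the last 4 symbols are `aaaa`. Only q4 accepts. On a mismatch, fall back to the longest proper suffix that is still a prefix of `aaaa`.
A 5-state machine:
        a   b  
>  q0   q1  q0 
   q1   q2  q0 
   q2   q3  q0 
   q3   q4  q0 
 * q4   q4  q0 
(> = start, * = accepting)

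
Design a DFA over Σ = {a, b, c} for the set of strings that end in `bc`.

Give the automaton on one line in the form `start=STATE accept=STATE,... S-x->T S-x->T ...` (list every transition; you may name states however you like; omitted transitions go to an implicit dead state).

start=q0 accept=q2 q0-a->q0 q0-b->q1 q0-c->q0 q1-a->q0 q1-b->q1 q1-c->q2 q2-a->q0 q2-b->q1 q2-c->q0

Remember how much of `bc` the current input suffix matches. State q0 means no match yet; q1 means the last symbol is `b`; q2 means the last 2 symbols are `bc`. Only q2 accepts. On a mismatch, fall back to the longest proper suffix that is still a prefix of `bc`.
A 3-state machine:
        a   b   c  
>  q0   q0  q1  q0 
   q1   q0  q1  q2 
 * q2   q0  q1  q0 
(> = start, * = accepting)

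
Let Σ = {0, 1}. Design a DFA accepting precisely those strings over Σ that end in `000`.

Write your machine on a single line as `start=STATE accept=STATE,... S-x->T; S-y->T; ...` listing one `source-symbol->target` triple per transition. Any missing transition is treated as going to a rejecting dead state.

start=q0; accept=q3; q0-0->q1; q0-1->q0; q1-0->q2; q1-1->q0; q2-0->q3; q2-1->q0; q3-0->q3; q3-1->q0

Let each state record the length of the longest suffix of the input read so far that is also a prefix of `000`. q1 means the last symbol is `0`; q2 means the last 2 symbols are `00`; q3 means the last 3 symbols are `000`. Accept only at q3, where the string currently ends in `000`.
A 4-state machine:
        0   1  
>  q0   q1  q0 
   q1   q2  q0 
   q2   q3  q0 
 * q3   q3  q0 
(> = start, * = accepting)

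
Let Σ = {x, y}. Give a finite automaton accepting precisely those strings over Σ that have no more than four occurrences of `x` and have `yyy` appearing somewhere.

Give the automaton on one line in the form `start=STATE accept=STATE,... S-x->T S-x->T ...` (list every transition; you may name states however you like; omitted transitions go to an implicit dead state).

Run two small machines in parallel and take their product. One (6 states) tracks the count of `x`s, saturating at 5; the other (4 states) tracks whether and how much of `yyy` has been seen. Each combined state is a pair, one component from each; accept when both components accept. Equivalent product states are then merged.
With 21 states:
          x    y  
>  s0     s1   s2 
   s1     s3   s4 
   s2     s1   s5 
   s3     s6   s7 
   s4     s3   s8 
   s5     s1   s9 
   s6    s10  s11 
   s7     s6  s12 
   s8     s3  s13 
 * s9    s13   s9 
   s10   s14  s15 
   s11   s10  s16 
   s12    s6  s17 
 * s13   s17  s13 
   s14   s14  s14 
   s15   s14  s18 
   s16   s10  s19 
 * s17   s19  s17 
   s18   s14  s20 
 * s19   s20  s19 
 * s20   s14  s20 
(> = start, * = accepting)

start=s0 accept=s9,s13,s17,s19,s20 s0-x->s1 s0-y->s2 s1-x->s3 s1-y->s4 s2-x->s1 s2-y->s5 s3-x->s6 s3-y->s7 s4-x->s3 s4-y->s8 s5-x->s1 s5-y->s9 s6-x->s10 s6-y->s11 s7-x->s6 s7-y->s12 s8-x->s3 s8-y->s13 s9-x->s13 s9-y->s9 s10-x->s14 s10-y->s15 s11-x->s10 s11-y->s16 s12-x->s6 s12-y->s17 s13-x->s17 s13-y->s13 s14-x->s14 s14-y->s14 s15-x->s14 s15-y->s18 s16-x->s10 s16-y->s19 s17-x->s19 s17-y->s17 s18-x->s14 s18-y->s20 s19-x->s20 s19-y->s19 s20-x->s14 s20-y->s20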